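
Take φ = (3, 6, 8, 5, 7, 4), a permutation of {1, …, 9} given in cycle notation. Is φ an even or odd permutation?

odd

The cycle lengths are 6, 1, 1, 1.
A cycle is odd iff its length is even; φ has 1 even-length cycle, so sgn(φ) = (−1)^1 and φ is odd.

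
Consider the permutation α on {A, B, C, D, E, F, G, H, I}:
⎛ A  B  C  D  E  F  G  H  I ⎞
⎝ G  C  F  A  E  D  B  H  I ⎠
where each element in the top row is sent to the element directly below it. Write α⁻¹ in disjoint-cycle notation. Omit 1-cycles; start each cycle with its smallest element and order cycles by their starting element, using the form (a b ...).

First write α in disjoint cycles: (A G B C F D).
Reversing each cycle (and rotating so the smallest element leads) gives α⁻¹ = (A D F C B G).

(A D F C B G)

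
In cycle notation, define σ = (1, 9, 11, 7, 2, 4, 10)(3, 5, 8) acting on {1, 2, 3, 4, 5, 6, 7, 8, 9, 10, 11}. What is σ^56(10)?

10 lies in the 7-cycle (1, 9, 11, 7, 2, 4, 10).
On a 7-cycle, σ^7 is the identity, so σ^56 = σ^0 there (56 ≡ 0 mod 7).
So σ^56(10) = 10.

10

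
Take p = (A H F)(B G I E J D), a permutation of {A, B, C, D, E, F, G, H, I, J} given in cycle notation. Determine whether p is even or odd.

odd

The cycle lengths are 6, 3, 1.
A cycle is odd iff its length is even; p has 1 even-length cycle, so sgn(p) = (−1)^1 and p is odd.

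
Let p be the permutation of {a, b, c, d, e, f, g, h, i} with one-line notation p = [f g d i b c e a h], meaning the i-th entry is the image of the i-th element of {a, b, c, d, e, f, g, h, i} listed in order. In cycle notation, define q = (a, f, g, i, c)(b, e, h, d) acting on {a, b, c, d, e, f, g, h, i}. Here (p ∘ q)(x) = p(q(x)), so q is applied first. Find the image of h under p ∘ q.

q(h) = d, then p(d) = i; composing gives (p ∘ q)(h) = i.

i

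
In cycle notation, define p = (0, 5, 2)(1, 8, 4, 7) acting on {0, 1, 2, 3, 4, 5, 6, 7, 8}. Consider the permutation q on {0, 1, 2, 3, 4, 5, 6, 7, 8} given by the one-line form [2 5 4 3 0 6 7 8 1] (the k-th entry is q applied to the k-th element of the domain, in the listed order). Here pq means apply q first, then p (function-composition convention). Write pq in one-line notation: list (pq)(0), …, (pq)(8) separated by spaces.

0 2 7 3 5 6 1 4 8

For each element, apply q then p: 0 → 2 → 0; 1 → 5 → 2; 2 → 4 → 7; 3 → 3 → 3; 4 → 0 → 5; 5 → 6 → 6; 6 → 7 → 1; 7 → 8 → 4; 8 → 1 → 8.
So pq in one-line form is 0 2 7 3 5 6 1 4 8.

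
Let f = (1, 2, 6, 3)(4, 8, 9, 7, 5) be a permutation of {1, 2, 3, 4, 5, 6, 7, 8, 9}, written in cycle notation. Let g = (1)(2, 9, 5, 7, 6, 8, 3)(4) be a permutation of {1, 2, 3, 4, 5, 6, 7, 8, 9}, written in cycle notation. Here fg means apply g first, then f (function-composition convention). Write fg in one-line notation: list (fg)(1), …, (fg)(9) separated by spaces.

2 7 6 8 5 9 3 1 4

(fg)(x) = f(g(x)). Computing each image: f(g(1)) = f(1) = 2, f(g(2)) = f(9) = 7, f(g(3)) = f(2) = 6, f(g(4)) = f(4) = 8, f(g(5)) = f(7) = 5, f(g(6)) = f(8) = 9, f(g(7)) = f(6) = 3, f(g(8)) = f(3) = 1, f(g(9)) = f(5) = 4.
Hence fg = [2 7 6 8 5 9 3 1 4].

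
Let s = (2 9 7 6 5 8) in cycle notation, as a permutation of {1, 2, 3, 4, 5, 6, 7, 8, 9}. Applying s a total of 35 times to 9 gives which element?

2

9 lies in the 6-cycle (2 9 7 6 5 8).
On a 6-cycle, s^6 is the identity, so s^35 = s^5 there (35 ≡ 5 mod 6).
Stepping 5 places around the cycle: 9 → 7 → 6 → 5 → 8 → 2.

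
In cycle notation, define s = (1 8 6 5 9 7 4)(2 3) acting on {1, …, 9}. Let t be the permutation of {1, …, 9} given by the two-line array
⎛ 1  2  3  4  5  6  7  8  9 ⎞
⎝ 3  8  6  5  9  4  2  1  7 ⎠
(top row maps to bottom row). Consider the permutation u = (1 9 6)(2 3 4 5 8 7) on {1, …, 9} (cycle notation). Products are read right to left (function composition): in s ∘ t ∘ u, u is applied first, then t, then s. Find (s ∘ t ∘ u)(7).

Chase 7: u(7) = 2; t(2) = 8; s(8) = 6. Hence (s ∘ t ∘ u)(7) = 6.

6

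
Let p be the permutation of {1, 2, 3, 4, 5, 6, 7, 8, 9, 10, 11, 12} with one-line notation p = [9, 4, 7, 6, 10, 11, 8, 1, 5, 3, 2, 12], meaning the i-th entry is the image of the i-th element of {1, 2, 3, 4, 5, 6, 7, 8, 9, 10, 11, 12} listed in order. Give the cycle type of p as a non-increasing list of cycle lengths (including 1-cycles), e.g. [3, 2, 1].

[7, 4, 1]

The disjoint cycles are (1, 9, 5, 10, 3, 7, 8)(2, 4, 6, 11)(12), with lengths 7, 4, 1 in non-increasing order.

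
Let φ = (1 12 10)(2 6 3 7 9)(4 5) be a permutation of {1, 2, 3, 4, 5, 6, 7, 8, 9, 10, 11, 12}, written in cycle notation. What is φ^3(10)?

10 lies in the 3-cycle (1 12 10).
On a 3-cycle, φ^3 is the identity, so φ^3 = φ^0 there (3 ≡ 0 mod 3).
So φ^3(10) = 10.

10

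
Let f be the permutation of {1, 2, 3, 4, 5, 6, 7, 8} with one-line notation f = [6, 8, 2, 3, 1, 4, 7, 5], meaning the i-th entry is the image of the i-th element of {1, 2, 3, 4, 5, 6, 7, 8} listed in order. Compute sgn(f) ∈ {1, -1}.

1

In disjoint-cycle form the cycle lengths are 7, 1.
A cycle of length ℓ contributes ℓ−1 transpositions, so f is a product of 6 transpositions — even.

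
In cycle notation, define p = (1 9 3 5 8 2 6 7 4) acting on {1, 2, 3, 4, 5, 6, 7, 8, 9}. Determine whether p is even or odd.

The cycle lengths are 9.
A cycle of length ℓ contributes ℓ−1 transpositions, so p is a product of 8 transpositions — even.

even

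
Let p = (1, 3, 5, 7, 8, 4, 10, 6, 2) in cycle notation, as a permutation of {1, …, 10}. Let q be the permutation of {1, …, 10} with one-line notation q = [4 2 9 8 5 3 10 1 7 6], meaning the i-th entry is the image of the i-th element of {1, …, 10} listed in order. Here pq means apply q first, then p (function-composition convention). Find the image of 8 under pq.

3

First apply q: q(8) = 1, then p(1) = 3. Thus (pq)(8) = 3.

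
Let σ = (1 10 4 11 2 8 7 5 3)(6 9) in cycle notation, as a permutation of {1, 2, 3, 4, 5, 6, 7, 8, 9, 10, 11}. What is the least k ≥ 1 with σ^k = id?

The cycle type of σ is (9, 2).
The order is lcm(9, 2) = 18.

18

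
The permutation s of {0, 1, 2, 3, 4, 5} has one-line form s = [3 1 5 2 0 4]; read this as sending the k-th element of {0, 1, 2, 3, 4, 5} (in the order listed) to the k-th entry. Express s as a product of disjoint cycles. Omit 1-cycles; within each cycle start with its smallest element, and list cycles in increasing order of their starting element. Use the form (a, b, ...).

From 0: 0 → 3 → 2 → 5 → 4 → 0, closing the cycle (0, 3, 2, 5, 4).
Continuing from each remaining unvisited element yields (0, 3, 2, 5, 4).

(0, 3, 2, 5, 4)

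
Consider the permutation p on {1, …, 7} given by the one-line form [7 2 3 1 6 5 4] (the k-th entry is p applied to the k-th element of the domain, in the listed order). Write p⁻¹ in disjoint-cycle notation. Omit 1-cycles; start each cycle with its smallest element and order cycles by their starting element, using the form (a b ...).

(1 4 7)(5 6)

The cycle decomposition of p is (1 7 4)(5 6).
The inverse reverses every cycle; in canonical form, p⁻¹ = (1 4 7)(5 6).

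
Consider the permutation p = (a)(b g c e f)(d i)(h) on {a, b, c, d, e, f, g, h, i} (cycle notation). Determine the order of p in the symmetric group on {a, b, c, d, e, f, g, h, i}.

The disjoint cycles have lengths 5, 2, 1, 1.
Since disjoint cycles commute, ord(p) = lcm(5, 2) = 10.

10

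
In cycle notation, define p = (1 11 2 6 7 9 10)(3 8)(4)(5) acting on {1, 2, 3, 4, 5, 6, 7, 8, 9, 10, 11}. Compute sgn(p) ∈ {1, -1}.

The cycle lengths are 7, 2, 1, 1.
A cycle of length ℓ contributes ℓ−1 transpositions, so p is a product of 6 + 1 = 7 transpositions — odd.

-1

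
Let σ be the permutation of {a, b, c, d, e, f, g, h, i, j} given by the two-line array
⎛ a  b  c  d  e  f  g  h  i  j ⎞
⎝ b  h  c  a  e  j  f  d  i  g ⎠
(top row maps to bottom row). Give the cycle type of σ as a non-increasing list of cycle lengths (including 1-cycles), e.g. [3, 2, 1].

The disjoint cycles are (a b h d)(c)(e)(f j g)(i), with lengths 4, 3, 1, 1, 1 in non-increasing order.

[4, 3, 1, 1, 1]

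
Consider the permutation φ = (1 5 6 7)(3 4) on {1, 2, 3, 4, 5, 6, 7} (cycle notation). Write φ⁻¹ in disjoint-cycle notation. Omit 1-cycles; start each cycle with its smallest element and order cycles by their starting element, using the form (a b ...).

(1 7 6 5)(3 4)

If φ sends a → b within a cycle, φ⁻¹ sends b → a; equivalently, reverse each cycle.
Reversing each cycle of φ and rotating so the smallest element leads gives (1 7 6 5)(3 4).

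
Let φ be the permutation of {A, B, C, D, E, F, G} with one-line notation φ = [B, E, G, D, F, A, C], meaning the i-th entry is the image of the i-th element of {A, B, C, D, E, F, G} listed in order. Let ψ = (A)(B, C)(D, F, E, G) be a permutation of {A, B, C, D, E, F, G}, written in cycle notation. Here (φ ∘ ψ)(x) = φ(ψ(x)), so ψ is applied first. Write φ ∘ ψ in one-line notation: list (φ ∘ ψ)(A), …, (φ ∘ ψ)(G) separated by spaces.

Chase each element through ψ then φ: A → A → B; B → C → G; C → B → E; D → F → A; E → G → C; F → E → F; G → D → D.
Collecting the images, φ ∘ ψ = [B G E A C F D].

B G E A C F D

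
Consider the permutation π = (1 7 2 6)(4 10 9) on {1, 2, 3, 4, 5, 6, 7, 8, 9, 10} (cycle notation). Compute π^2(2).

2 lies in the 4-cycle (1 7 2 6).
Stepping 2 places around the cycle: 2 → 6 → 1.

1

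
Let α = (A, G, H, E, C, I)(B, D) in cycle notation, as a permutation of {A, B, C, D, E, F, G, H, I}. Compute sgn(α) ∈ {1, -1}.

1

The cycle lengths are 6, 2, 1.
A cycle of length ℓ contributes ℓ−1 transpositions, so α is a product of 5 + 1 = 6 transpositions — even.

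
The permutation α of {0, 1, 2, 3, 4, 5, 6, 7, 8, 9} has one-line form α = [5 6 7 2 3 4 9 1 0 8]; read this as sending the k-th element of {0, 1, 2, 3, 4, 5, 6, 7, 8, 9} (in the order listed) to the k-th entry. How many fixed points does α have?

No element satisfies α(x) = x, so there are 0 fixed points.

0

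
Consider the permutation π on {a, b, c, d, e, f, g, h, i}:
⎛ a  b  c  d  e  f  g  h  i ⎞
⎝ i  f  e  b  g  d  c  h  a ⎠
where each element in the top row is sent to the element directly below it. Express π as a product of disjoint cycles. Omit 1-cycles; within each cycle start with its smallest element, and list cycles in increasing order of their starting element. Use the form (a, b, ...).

From a: a → i → a, closing the cycle (a, i).
Repeating from the next unused element and collecting all non-trivial cycles gives (a, i)(b, f, d)(c, e, g).

(a, i)(b, f, d)(c, e, g)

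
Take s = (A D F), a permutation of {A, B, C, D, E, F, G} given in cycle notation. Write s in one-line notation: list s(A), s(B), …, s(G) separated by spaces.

D B C F E A G

Reading each image from the cycles: A→D, B→B, C→C, D→F, E→E, F→A, G→G.
Listing these in domain order gives D B C F E A G.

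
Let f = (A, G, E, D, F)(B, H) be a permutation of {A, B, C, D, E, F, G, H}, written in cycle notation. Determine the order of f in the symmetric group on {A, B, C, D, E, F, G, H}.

The cycle type of f is (5, 2, 1).
Since disjoint cycles commute, ord(f) = lcm(5, 2) = 10.

10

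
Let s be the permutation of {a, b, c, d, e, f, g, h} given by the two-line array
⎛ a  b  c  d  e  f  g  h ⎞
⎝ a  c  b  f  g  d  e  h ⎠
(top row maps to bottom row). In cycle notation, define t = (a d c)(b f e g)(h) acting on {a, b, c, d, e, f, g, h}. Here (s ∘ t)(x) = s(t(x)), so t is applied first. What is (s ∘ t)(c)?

First apply t: t(c) = a, then s(a) = a. Thus (s ∘ t)(c) = a.

a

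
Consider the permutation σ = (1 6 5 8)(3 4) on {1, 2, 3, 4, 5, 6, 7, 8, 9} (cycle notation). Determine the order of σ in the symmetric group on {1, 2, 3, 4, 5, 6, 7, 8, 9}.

4

The cycle type of σ is (4, 2, 1, 1, 1).
The order is lcm(4, 2) = 4.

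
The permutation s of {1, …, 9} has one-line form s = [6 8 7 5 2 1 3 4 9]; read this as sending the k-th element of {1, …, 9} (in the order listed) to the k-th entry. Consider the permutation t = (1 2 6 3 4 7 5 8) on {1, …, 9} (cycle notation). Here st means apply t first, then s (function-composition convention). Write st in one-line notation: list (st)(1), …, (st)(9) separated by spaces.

8 1 5 3 4 7 2 6 9

(st)(x) = s(t(x)). Computing each image: s(t(1)) = s(2) = 8, s(t(2)) = s(6) = 1, s(t(3)) = s(4) = 5, s(t(4)) = s(7) = 3, s(t(5)) = s(8) = 4, s(t(6)) = s(3) = 7, s(t(7)) = s(5) = 2, s(t(8)) = s(1) = 6, s(t(9)) = s(9) = 9.
Hence st = [8 1 5 3 4 7 2 6 9].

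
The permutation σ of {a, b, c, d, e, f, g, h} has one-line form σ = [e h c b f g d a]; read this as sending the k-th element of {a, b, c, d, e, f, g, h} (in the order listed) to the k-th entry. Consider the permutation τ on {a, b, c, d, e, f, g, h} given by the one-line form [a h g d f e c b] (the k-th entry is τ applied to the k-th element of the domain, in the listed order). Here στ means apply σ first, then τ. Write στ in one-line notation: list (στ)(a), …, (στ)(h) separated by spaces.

f b g h e c d a

(στ)(x) = τ(σ(x)). Computing each image: τ(σ(a)) = τ(e) = f, τ(σ(b)) = τ(h) = b, τ(σ(c)) = τ(c) = g, τ(σ(d)) = τ(b) = h, τ(σ(e)) = τ(f) = e, τ(σ(f)) = τ(g) = c, τ(σ(g)) = τ(d) = d, τ(σ(h)) = τ(a) = a.
Hence στ = [f b g h e c d a].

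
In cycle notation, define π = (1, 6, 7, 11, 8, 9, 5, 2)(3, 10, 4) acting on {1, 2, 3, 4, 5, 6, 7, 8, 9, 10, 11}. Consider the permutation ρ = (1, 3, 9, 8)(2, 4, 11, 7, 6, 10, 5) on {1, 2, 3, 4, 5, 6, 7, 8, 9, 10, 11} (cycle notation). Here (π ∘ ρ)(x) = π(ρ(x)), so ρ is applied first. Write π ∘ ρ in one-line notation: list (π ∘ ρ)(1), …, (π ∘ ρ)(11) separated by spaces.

Chase each element through ρ then π: 1 → 3 → 10; 2 → 4 → 3; 3 → 9 → 5; 4 → 11 → 8; 5 → 2 → 1; 6 → 10 → 4; 7 → 6 → 7; 8 → 1 → 6; 9 → 8 → 9; 10 → 5 → 2; 11 → 7 → 11.
Collecting the images, π ∘ ρ = [10 3 5 8 1 4 7 6 9 2 11].

10 3 5 8 1 4 7 6 9 2 11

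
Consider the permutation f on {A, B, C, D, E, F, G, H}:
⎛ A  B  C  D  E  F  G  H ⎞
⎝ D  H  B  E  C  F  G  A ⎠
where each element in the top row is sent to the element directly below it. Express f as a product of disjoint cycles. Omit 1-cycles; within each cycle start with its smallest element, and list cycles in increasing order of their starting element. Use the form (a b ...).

Iterating f from A gives A → D → E → C → B → H → A; that is the 6-cycle (A D E C B H).
Repeating from the next unused element and collecting all non-trivial cycles gives (A D E C B H).

(A D E C B H)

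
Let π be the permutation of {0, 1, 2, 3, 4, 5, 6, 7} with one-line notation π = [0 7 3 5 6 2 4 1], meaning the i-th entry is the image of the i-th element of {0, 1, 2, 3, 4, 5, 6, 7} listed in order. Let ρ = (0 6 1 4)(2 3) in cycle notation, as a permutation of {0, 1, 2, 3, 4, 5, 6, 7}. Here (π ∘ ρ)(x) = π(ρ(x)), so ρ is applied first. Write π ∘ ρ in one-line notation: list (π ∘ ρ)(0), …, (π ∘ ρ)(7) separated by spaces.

4 6 5 3 0 2 7 1

(π ∘ ρ)(x) = π(ρ(x)). Computing each image: π(ρ(0)) = π(6) = 4, π(ρ(1)) = π(4) = 6, π(ρ(2)) = π(3) = 5, π(ρ(3)) = π(2) = 3, π(ρ(4)) = π(0) = 0, π(ρ(5)) = π(5) = 2, π(ρ(6)) = π(1) = 7, π(ρ(7)) = π(7) = 1.
Hence π ∘ ρ = [4 6 5 3 0 2 7 1].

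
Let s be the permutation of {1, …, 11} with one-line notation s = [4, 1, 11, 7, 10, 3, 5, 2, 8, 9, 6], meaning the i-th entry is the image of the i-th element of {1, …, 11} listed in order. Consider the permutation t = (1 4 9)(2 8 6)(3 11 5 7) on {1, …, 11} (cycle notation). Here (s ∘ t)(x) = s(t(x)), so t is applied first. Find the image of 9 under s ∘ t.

First apply t: t(9) = 1, then s(1) = 4. Thus (s ∘ t)(9) = 4.

4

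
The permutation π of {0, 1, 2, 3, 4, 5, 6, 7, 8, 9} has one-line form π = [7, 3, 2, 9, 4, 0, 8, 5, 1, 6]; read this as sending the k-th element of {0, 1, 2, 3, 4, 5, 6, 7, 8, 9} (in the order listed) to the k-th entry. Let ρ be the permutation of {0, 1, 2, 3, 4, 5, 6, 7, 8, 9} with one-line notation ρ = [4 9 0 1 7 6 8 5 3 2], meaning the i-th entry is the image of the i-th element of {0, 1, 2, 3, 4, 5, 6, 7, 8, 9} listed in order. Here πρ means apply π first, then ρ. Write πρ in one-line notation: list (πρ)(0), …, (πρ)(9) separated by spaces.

5 1 0 2 7 4 3 6 9 8

Chase each element through π then ρ: 0 → 7 → 5; 1 → 3 → 1; 2 → 2 → 0; 3 → 9 → 2; 4 → 4 → 7; 5 → 0 → 4; 6 → 8 → 3; 7 → 5 → 6; 8 → 1 → 9; 9 → 6 → 8.
Collecting the images, πρ = [5 1 0 2 7 4 3 6 9 8].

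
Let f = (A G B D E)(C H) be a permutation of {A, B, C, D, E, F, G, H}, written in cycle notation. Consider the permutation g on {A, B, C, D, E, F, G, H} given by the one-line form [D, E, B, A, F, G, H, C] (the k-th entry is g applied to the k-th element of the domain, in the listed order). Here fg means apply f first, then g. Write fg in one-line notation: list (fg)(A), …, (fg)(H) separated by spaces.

Chase each element through f then g: A → G → H; B → D → A; C → H → C; D → E → F; E → A → D; F → F → G; G → B → E; H → C → B.
So fg in one-line form is H A C F D G E B.

H A C F D G E B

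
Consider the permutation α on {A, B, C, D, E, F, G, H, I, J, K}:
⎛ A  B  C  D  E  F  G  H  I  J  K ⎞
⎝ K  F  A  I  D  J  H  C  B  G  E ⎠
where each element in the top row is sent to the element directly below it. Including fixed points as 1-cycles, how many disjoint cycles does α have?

The cycle decomposition is (A, K, E, D, I, B, F, J, G, H, C), which has 1 cycle (counting 1-cycles).

1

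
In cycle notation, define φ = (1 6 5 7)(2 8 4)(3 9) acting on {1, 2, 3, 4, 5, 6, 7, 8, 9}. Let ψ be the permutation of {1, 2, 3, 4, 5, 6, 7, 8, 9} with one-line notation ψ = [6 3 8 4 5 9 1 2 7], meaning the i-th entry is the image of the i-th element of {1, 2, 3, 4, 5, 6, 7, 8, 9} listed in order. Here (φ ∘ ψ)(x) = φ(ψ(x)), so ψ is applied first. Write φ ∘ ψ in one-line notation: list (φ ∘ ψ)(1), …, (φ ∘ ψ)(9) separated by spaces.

5 9 4 2 7 3 6 8 1

(φ ∘ ψ)(x) = φ(ψ(x)). Computing each image: φ(ψ(1)) = φ(6) = 5, φ(ψ(2)) = φ(3) = 9, φ(ψ(3)) = φ(8) = 4, φ(ψ(4)) = φ(4) = 2, φ(ψ(5)) = φ(5) = 7, φ(ψ(6)) = φ(9) = 3, φ(ψ(7)) = φ(1) = 6, φ(ψ(8)) = φ(2) = 8, φ(ψ(9)) = φ(7) = 1.
Hence φ ∘ ψ = [5 9 4 2 7 3 6 8 1].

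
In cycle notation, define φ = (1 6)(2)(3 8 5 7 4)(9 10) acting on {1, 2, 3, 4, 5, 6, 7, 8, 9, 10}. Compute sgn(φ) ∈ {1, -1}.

1

The cycle lengths are 5, 2, 2, 1.
A cycle of length ℓ contributes ℓ−1 transpositions, so φ is a product of 4 + 1 + 1 = 6 transpositions — even.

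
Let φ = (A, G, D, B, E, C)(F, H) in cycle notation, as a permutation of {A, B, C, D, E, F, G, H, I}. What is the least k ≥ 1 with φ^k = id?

6

The disjoint cycles have lengths 6, 2, 1.
Since disjoint cycles commute, ord(φ) = lcm(6, 2) = 6.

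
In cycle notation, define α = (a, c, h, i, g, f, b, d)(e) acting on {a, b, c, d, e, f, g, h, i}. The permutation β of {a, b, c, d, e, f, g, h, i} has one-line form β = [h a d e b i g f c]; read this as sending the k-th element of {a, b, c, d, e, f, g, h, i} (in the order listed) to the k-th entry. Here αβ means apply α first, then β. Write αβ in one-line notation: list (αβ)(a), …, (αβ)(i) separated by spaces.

d e f h b a i c g

(αβ)(x) = β(α(x)). Computing each image: β(α(a)) = β(c) = d, β(α(b)) = β(d) = e, β(α(c)) = β(h) = f, β(α(d)) = β(a) = h, β(α(e)) = β(e) = b, β(α(f)) = β(b) = a, β(α(g)) = β(f) = i, β(α(h)) = β(i) = c, β(α(i)) = β(g) = g.
Hence αβ = [d e f h b a i c g].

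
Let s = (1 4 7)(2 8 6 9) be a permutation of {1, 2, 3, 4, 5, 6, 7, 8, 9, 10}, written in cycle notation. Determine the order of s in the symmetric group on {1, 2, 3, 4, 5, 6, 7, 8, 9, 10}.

The disjoint cycles have lengths 4, 3, 1, 1, 1.
Since disjoint cycles commute, ord(s) = lcm(4, 3) = 12.

12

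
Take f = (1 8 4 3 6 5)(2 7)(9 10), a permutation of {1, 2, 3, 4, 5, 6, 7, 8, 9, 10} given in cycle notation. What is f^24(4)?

4

4 lies in the 6-cycle (1 8 4 3 6 5).
On a 6-cycle, f^6 is the identity, so f^24 = f^0 there (24 ≡ 0 mod 6).
So f^24(4) = 4.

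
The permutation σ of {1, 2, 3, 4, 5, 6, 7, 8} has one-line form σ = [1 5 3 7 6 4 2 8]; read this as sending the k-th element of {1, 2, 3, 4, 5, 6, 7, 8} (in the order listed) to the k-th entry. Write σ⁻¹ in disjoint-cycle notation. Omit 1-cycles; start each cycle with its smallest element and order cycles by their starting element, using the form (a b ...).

The cycle decomposition of σ is (2 5 6 4 7).
Reversing each cycle (and rotating so the smallest element leads) gives σ⁻¹ = (2 7 4 6 5).

(2 7 4 6 5)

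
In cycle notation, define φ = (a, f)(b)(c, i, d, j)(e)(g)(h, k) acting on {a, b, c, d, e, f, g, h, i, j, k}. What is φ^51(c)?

c lies in the 4-cycle (c, i, d, j).
On a 4-cycle, φ^4 is the identity, so φ^51 = φ^3 there (51 ≡ 3 mod 4).
Stepping 3 places around the cycle: c → i → d → j.

j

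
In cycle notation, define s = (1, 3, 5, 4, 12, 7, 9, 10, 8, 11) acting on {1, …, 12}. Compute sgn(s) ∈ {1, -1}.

The cycle lengths are 10, 1, 1.
A cycle is odd iff its length is even; s has 1 even-length cycle, so sgn(s) = (−1)^1 and s is odd.

-1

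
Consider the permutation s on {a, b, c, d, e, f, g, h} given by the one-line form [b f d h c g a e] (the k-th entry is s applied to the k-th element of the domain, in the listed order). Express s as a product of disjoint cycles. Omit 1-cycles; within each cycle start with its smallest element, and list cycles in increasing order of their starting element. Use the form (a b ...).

From a: a → b → f → g → a, closing the cycle (a b f g).
Repeating from the next unused element and collecting all non-trivial cycles gives (a b f g)(c d h e).

(a b f g)(c d h e)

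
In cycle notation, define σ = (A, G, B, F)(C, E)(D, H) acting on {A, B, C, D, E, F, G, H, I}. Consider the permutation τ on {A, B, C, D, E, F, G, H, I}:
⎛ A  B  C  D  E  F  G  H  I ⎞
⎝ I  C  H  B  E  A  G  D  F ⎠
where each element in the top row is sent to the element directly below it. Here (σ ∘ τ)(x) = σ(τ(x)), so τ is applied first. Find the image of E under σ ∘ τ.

τ(E) = E, then σ(E) = C; composing gives (σ ∘ τ)(E) = C.

C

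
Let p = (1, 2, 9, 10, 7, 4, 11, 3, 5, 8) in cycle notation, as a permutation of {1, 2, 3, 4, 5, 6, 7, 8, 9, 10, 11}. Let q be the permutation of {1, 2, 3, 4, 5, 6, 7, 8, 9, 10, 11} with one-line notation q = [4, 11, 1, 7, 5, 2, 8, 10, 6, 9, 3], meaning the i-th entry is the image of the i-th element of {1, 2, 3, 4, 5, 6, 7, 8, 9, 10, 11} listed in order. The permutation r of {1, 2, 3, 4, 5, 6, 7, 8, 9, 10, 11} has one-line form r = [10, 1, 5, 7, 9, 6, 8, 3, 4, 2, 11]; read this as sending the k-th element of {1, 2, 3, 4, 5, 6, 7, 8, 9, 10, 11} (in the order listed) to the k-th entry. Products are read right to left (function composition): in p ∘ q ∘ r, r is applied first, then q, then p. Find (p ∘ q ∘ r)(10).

Chase 10: r(10) = 2; q(2) = 11; p(11) = 3. Hence (p ∘ q ∘ r)(10) = 3.

3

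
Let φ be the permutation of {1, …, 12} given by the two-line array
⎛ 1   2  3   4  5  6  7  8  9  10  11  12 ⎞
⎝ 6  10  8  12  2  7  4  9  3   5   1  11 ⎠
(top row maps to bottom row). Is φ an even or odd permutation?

odd

In disjoint-cycle form the cycle lengths are 6, 3, 3.
A cycle of length ℓ contributes ℓ−1 transpositions, so φ is a product of 5 + 2 + 2 = 9 transpositions — odd.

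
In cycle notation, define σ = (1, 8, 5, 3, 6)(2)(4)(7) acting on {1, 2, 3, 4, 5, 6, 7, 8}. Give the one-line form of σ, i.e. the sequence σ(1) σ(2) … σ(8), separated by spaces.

Image by image: 1→8, 2→2, 3→6, 4→4, 5→3, 6→1, 7→7, 8→5.
So the one-line form is 8 2 6 4 3 1 7 5.

8 2 6 4 3 1 7 5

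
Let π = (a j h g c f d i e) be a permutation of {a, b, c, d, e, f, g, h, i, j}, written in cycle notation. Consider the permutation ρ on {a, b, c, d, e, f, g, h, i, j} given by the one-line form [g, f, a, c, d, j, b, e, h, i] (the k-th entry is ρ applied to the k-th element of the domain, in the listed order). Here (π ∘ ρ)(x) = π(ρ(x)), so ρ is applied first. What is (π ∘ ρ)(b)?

d

ρ(b) = f, then π(f) = d; composing gives (π ∘ ρ)(b) = d.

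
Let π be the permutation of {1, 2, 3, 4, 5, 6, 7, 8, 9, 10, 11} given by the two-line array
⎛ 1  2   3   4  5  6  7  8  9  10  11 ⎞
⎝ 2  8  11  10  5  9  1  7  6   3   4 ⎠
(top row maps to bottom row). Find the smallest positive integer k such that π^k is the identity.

4

Decomposing into disjoint cycles gives cycle lengths 4, 4, 2, 1.
The order of π is the least common multiple of its cycle lengths: lcm(4, 4, 2) = 4.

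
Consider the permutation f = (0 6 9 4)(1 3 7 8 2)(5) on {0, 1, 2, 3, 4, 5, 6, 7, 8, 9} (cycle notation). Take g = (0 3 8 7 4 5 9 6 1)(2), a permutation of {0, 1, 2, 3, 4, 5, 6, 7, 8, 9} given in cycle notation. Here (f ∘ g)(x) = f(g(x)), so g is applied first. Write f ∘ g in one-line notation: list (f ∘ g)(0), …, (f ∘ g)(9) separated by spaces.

Chase each element through g then f: 0 → 3 → 7; 1 → 0 → 6; 2 → 2 → 1; 3 → 8 → 2; 4 → 5 → 5; 5 → 9 → 4; 6 → 1 → 3; 7 → 4 → 0; 8 → 7 → 8; 9 → 6 → 9.
So f ∘ g in one-line form is 7 6 1 2 5 4 3 0 8 9.

7 6 1 2 5 4 3 0 8 9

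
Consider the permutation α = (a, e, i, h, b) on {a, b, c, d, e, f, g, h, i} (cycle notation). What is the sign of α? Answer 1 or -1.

The cycle lengths are 5, 1, 1, 1, 1.
A cycle is odd iff its length is even; α has 0 even-length cycles, so sgn(α) = (−1)^0 and α is even.

1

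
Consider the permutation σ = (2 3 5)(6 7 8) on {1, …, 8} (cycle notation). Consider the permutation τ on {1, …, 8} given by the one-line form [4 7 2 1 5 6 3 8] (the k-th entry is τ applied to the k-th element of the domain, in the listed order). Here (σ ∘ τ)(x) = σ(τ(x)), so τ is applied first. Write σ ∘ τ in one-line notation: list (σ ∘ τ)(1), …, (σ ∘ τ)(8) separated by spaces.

4 8 3 1 2 7 5 6

(σ ∘ τ)(x) = σ(τ(x)). Computing each image: σ(τ(1)) = σ(4) = 4, σ(τ(2)) = σ(7) = 8, σ(τ(3)) = σ(2) = 3, σ(τ(4)) = σ(1) = 1, σ(τ(5)) = σ(5) = 2, σ(τ(6)) = σ(6) = 7, σ(τ(7)) = σ(3) = 5, σ(τ(8)) = σ(8) = 6.
Hence σ ∘ τ = [4 8 3 1 2 7 5 6].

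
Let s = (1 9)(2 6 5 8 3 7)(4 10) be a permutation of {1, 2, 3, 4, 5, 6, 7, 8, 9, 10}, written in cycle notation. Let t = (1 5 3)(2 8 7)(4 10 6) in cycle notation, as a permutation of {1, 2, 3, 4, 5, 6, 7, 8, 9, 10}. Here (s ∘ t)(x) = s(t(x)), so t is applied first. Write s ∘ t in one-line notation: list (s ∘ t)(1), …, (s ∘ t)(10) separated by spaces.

(s ∘ t)(x) = s(t(x)). Computing each image: s(t(1)) = s(5) = 8, s(t(2)) = s(8) = 3, s(t(3)) = s(1) = 9, s(t(4)) = s(10) = 4, s(t(5)) = s(3) = 7, s(t(6)) = s(4) = 10, s(t(7)) = s(2) = 6, s(t(8)) = s(7) = 2, s(t(9)) = s(9) = 1, s(t(10)) = s(6) = 5.
Hence s ∘ t = [8 3 9 4 7 10 6 2 1 5].

8 3 9 4 7 10 6 2 1 5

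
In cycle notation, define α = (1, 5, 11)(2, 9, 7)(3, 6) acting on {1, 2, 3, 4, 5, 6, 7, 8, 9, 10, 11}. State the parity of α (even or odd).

odd

The cycle lengths are 3, 3, 2, 1, 1, 1.
A cycle of length ℓ contributes ℓ−1 transpositions, so α is a product of 2 + 2 + 1 = 5 transpositions — odd.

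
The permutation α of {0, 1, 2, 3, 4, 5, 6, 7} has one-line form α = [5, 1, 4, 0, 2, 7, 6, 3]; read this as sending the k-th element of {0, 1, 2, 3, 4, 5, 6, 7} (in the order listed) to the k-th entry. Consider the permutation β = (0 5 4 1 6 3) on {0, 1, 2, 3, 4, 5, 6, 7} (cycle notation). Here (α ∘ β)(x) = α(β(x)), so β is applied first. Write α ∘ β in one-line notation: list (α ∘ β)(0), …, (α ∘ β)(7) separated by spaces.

7 6 4 5 1 2 0 3

(α ∘ β)(x) = α(β(x)). Computing each image: α(β(0)) = α(5) = 7, α(β(1)) = α(6) = 6, α(β(2)) = α(2) = 4, α(β(3)) = α(0) = 5, α(β(4)) = α(1) = 1, α(β(5)) = α(4) = 2, α(β(6)) = α(3) = 0, α(β(7)) = α(7) = 3.
Hence α ∘ β = [7 6 4 5 1 2 0 3].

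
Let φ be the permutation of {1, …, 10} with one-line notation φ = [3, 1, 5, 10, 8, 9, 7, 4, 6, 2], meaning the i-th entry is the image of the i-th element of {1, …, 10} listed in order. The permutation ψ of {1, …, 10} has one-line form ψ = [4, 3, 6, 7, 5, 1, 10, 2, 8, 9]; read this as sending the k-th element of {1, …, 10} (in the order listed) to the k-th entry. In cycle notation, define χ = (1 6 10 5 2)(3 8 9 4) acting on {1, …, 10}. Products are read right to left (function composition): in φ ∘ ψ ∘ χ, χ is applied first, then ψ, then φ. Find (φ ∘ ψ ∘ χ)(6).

Apply the permutations in order: χ(6) = 10, then ψ(10) = 9, then φ(9) = 6. So (φ ∘ ψ ∘ χ)(6) = 6.

6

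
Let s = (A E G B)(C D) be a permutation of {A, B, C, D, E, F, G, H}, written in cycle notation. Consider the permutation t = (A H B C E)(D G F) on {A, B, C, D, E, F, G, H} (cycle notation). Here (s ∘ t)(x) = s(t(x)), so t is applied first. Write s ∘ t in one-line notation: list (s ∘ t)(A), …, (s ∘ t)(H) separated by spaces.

H D G B E C F A

Chase each element through t then s: A → H → H; B → C → D; C → E → G; D → G → B; E → A → E; F → D → C; G → F → F; H → B → A.
Collecting the images, s ∘ t = [H D G B E C F A].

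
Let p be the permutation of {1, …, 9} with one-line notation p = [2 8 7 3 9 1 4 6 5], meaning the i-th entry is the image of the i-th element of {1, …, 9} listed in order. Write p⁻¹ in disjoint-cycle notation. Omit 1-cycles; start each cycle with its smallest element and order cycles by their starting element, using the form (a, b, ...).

(1, 6, 8, 2)(3, 4, 7)(5, 9)

The cycle decomposition of p is (1, 2, 8, 6)(3, 7, 4)(5, 9).
The inverse reverses every cycle; in canonical form, p⁻¹ = (1, 6, 8, 2)(3, 4, 7)(5, 9).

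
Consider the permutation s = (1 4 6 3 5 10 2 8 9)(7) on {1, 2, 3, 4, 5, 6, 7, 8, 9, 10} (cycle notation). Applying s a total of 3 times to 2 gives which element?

1

2 lies in the 9-cycle (1 4 6 3 5 10 2 8 9).
Stepping 3 places around the cycle: 2 → 8 → 9 → 1.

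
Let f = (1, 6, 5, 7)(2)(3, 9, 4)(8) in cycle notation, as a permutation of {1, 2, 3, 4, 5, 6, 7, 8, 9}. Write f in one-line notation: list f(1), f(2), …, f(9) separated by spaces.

6 2 9 3 7 5 1 8 4

Image by image: 1→6, 2→2, 3→9, 4→3, 5→7, 6→5, 7→1, 8→8, 9→4.
Listing these in domain order gives 6 2 9 3 7 5 1 8 4.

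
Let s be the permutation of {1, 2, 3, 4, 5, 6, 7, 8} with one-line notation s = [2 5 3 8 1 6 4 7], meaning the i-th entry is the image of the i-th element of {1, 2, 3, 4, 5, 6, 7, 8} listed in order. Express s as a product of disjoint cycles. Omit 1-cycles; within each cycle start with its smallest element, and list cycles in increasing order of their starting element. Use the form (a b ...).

Start at 1 and follow images: 1 → 2 → 5 → 1, giving the cycle (1 2 5).
Continuing from each remaining unvisited element yields (1 2 5)(4 8 7).

(1 2 5)(4 8 7)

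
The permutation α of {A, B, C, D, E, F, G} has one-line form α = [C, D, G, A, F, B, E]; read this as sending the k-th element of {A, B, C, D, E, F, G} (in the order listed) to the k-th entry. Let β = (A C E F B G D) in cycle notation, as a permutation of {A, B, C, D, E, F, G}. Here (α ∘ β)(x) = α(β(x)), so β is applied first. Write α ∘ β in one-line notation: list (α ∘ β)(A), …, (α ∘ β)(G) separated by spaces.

For each element, apply β then α: A → C → G; B → G → E; C → E → F; D → A → C; E → F → B; F → B → D; G → D → A.
So α ∘ β in one-line form is G E F C B D A.

G E F C B D A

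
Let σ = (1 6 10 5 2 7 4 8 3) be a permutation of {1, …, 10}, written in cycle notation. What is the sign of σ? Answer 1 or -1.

The cycle lengths are 9, 1.
A cycle is odd iff its length is even; σ has 0 even-length cycles, so sgn(σ) = (−1)^0 and σ is even.

1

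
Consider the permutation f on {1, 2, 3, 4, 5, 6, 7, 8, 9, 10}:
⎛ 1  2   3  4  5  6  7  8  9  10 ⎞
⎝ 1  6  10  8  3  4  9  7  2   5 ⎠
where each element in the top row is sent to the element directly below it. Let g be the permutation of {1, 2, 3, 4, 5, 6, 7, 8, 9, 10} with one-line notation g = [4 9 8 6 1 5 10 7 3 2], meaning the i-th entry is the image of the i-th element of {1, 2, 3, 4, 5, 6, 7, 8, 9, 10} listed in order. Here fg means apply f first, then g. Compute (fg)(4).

7

f(4) = 8, then g(8) = 7; composing gives (fg)(4) = 7.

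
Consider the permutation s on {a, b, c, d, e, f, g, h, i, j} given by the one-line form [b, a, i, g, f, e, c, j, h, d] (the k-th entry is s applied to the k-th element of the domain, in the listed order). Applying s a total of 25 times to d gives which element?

g

Tracing d → g → … returns to d after 6 steps, so d lies in a 6-cycle (c, i, h, j, d, g).
Powers repeat with period 6 on this cycle, and 25 mod 6 = 1, so s^25(d) = s^1(d).
Advancing 1 step from d: d → g.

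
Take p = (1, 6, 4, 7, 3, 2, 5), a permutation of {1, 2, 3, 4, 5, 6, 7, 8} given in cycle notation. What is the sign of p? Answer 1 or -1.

The cycle lengths are 7, 1.
A cycle of length ℓ contributes ℓ−1 transpositions, so p is a product of 6 transpositions — even.

1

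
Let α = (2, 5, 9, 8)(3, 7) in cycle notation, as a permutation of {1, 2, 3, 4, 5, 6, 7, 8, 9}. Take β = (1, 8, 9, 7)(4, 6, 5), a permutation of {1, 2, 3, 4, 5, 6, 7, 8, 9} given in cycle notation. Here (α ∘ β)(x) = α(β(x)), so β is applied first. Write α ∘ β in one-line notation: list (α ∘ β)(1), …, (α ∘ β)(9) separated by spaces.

2 5 7 6 4 9 1 8 3

For each element, apply β then α: 1 → 8 → 2; 2 → 2 → 5; 3 → 3 → 7; 4 → 6 → 6; 5 → 4 → 4; 6 → 5 → 9; 7 → 1 → 1; 8 → 9 → 8; 9 → 7 → 3.
So α ∘ β in one-line form is 2 5 7 6 4 9 1 8 3.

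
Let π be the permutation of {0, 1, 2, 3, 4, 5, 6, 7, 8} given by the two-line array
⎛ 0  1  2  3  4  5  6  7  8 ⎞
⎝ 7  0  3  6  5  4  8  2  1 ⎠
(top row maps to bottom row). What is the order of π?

Decomposing into disjoint cycles gives cycle lengths 7, 2.
The order is lcm(7, 2) = 14.

14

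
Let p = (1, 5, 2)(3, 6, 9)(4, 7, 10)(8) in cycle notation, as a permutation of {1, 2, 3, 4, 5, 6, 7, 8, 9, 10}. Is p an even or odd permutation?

The cycle lengths are 3, 3, 3, 1.
A cycle is odd iff its length is even; p has 0 even-length cycles, so sgn(p) = (−1)^0 and p is even.

even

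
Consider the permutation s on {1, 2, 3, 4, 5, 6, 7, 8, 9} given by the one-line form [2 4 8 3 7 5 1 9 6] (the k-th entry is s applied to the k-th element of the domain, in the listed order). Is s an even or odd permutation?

even

In disjoint-cycle form the cycle lengths are 9.
A cycle is odd iff its length is even; s has 0 even-length cycles, so sgn(s) = (−1)^0 and s is even.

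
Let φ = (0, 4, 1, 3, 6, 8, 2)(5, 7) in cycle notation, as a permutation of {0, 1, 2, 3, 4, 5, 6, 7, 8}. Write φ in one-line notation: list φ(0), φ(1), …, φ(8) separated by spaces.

4 3 0 6 1 7 8 5 2

Reading each image from the cycles: 0↦4, 1↦3, 2↦0, 3↦6, 4↦1, 5↦7, 6↦8, 7↦5, 8↦2.
So the one-line form is 4 3 0 6 1 7 8 5 2.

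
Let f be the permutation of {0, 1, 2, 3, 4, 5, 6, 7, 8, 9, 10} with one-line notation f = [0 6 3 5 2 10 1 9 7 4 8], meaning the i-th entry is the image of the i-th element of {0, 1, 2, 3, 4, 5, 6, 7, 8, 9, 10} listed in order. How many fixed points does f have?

The fixed points (elements with f(x) = x) are {0}, so there is 1.

1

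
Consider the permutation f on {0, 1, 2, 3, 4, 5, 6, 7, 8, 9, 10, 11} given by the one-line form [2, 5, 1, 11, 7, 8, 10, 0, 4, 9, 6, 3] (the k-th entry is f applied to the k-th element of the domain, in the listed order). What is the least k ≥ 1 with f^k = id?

14

Writing f as disjoint cycles, the cycle lengths are 7, 2, 2, 1.
The order of f is the least common multiple of its cycle lengths: lcm(7, 2, 2) = 14.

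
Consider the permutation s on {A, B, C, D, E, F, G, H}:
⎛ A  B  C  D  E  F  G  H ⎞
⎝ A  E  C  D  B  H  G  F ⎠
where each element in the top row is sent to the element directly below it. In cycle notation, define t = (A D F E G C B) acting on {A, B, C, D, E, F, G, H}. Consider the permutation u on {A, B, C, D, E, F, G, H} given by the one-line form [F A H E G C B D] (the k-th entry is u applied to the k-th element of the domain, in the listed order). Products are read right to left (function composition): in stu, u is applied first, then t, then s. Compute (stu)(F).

E

Apply the permutations in order: u(F) = C, then t(C) = B, then s(B) = E. So (stu)(F) = E.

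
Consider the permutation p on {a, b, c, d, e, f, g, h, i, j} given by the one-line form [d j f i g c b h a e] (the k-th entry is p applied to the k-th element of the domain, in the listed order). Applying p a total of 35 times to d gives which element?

a

Tracing d → i → … returns to d after 3 steps, so d lies in a 3-cycle (a d i).
Powers repeat with period 3 on this cycle, and 35 mod 3 = 2, so p^35(d) = p^2(d).
Stepping 2 places around the cycle: d → i → a.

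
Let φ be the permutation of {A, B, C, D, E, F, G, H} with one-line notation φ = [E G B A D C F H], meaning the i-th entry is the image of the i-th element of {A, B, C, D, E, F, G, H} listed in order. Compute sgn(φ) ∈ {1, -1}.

In disjoint-cycle form the cycle lengths are 4, 3, 1.
A cycle is odd iff its length is even; φ has 1 even-length cycle, so sgn(φ) = (−1)^1 and φ is odd.

-1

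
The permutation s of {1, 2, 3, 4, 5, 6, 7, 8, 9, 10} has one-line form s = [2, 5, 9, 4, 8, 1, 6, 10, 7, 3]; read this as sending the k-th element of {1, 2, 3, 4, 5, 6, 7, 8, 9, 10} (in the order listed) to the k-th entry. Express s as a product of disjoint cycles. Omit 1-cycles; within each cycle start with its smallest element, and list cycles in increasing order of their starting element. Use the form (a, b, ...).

(1, 2, 5, 8, 10, 3, 9, 7, 6)

Iterating s from 1 gives 1 → 2 → 5 → 8 → 10 → 3 → 9 → 7 → 6 → 1; that is the 9-cycle (1, 2, 5, 8, 10, 3, 9, 7, 6).
Repeating from the next unused element and collecting all non-trivial cycles gives (1, 2, 5, 8, 10, 3, 9, 7, 6).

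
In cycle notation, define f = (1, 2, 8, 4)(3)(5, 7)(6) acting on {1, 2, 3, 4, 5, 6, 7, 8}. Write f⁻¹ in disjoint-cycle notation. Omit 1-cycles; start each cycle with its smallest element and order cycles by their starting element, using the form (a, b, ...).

(1, 4, 8, 2)(5, 7)

Inverting a permutation written in cycle notation just reverses the order within every cycle.
Reversing each cycle of f and rotating so the smallest element leads gives (1, 4, 8, 2)(5, 7).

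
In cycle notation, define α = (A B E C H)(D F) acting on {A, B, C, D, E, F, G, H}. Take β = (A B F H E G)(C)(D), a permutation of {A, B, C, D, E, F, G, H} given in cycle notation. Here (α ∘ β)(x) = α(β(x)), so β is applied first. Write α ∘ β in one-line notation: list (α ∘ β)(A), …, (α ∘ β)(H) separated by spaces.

For each element, apply β then α: A → B → E; B → F → D; C → C → H; D → D → F; E → G → G; F → H → A; G → A → B; H → E → C.
Collecting the images, α ∘ β = [E D H F G A B C].

E D H F G A B C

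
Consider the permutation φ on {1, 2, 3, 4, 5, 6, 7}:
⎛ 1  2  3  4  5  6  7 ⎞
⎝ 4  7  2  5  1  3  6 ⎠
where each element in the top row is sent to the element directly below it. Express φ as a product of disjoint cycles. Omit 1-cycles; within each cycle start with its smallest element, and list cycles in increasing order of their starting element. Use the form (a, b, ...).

(1, 4, 5)(2, 7, 6, 3)

Iterating φ from 1 gives 1 → 4 → 5 → 1; that is the 3-cycle (1, 4, 5).
Continuing from each remaining unvisited element yields (1, 4, 5)(2, 7, 6, 3).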